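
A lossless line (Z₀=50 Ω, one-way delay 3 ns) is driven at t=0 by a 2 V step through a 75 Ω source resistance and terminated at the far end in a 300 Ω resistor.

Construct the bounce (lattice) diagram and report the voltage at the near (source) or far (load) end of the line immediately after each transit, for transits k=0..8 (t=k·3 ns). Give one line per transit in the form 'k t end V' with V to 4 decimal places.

0 0 source 0.8000
1 3 load 1.3714
2 6 source 1.4857
3 9 load 1.5673
4 12 source 1.5837
5 15 load 1.5953
6 18 source 1.5977
7 21 load 1.5993
8 24 source 1.5997

Γ_L=0.714286, Γ_S=0.200000; launch V₁=2·50/125=0.800000
k=0 src: V=0.8000
k=1 load: inc=0.800000, refl=0.800000·0.714286=0.5714; V=0.000000+0.800000+0.571429=1.3714
k=2 src: inc=0.571429, refl=0.571429·0.200000=0.1143; V=0.800000+0.571429+0.114286=1.4857
k=3 load: inc=0.114286, refl=0.114286·0.714286=0.0816; V=1.371429+0.114286+0.081633=1.5673
k=4 src: inc=0.081633, refl=0.081633·0.200000=0.0163; V=1.485714+0.081633+0.016327=1.5837
k=5 load: inc=0.016327, refl=0.016327·0.714286=0.0117; V=1.567347+0.016327+0.011662=1.5953
k=6 src: inc=0.011662, refl=0.011662·0.200000=0.0023; V=1.583673+0.011662+0.002332=1.5977
k=7 load: inc=0.002332, refl=0.002332·0.714286=0.0017; V=1.595335+0.002332+0.001666=1.5993
k=8 src: inc=0.001666, refl=0.001666·0.200000=0.0003; V=1.597668+0.001666+0.000333=1.5997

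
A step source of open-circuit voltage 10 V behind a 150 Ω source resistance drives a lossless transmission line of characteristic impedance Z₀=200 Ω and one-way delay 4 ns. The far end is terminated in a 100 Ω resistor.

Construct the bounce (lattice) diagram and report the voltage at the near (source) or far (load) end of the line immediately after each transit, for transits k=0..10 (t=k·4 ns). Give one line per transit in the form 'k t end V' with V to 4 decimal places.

Γ_L=-0.333333, Γ_S=-0.142857; launch V₁=10·200/350=5.714286
k=0 src: V=5.7143
k=1 load: inc=5.714286, refl=5.714286·-0.333333=-1.9048; V=0.000000+5.714286+-1.904762=3.8095
k=2 src: inc=-1.904762, refl=-1.904762·-0.142857=0.2721; V=5.714286+-1.904762+0.272109=4.0816
k=3 load: inc=0.272109, refl=0.272109·-0.333333=-0.0907; V=3.809524+0.272109+-0.090703=3.9909
k=4 src: inc=-0.090703, refl=-0.090703·-0.142857=0.0130; V=4.081633+-0.090703+0.012958=4.0039
k=5 load: inc=0.012958, refl=0.012958·-0.333333=-0.0043; V=3.990930+0.012958+-0.004319=3.9996
k=6 src: inc=-0.004319, refl=-0.004319·-0.142857=0.0006; V=4.003887+-0.004319+0.000617=4.0002
k=7 load: inc=0.000617, refl=0.000617·-0.333333=-0.0002; V=3.999568+0.000617+-0.000206=4.0000
k=8 src: inc=-0.000206, refl=-0.000206·-0.142857=0.0000; V=4.000185+-0.000206+0.000029=4.0000
k=9 load: inc=0.000029, refl=0.000029·-0.333333=-0.0000; V=3.999979+0.000029+-0.000010=4.0000
k=10 src: inc=-0.000010, refl=-0.000010·-0.142857=0.0000; V=4.000009+-0.000010+0.000001=4.0000

0 0 source 5.7143
1 4 load 3.8095
2 8 source 4.0816
3 12 load 3.9909
4 16 source 4.0039
5 20 load 3.9996
6 24 source 4.0002
7 28 load 4.0000
8 32 source 4.0000
9 36 load 4.0000
10 40 source 4.0000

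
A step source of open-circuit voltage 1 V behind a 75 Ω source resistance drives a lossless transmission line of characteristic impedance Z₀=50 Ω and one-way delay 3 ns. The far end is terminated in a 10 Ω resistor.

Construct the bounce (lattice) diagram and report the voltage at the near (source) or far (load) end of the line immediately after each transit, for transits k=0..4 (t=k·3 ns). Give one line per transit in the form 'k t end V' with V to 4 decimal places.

0 0 source 0.4000
1 3 load 0.1333
2 6 source 0.0800
3 9 load 0.1156
4 12 source 0.1227

Γ_L=-0.666667, Γ_S=0.200000; launch V₁=1·50/125=0.400000
k=0 src: V=0.4000
k=1 load: inc=0.400000, refl=0.400000·-0.666667=-0.2667; V=0.000000+0.400000+-0.266667=0.1333
k=2 src: inc=-0.266667, refl=-0.266667·0.200000=-0.0533; V=0.400000+-0.266667+-0.053333=0.0800
k=3 load: inc=-0.053333, refl=-0.053333·-0.666667=0.0356; V=0.133333+-0.053333+0.035556=0.1156
k=4 src: inc=0.035556, refl=0.035556·0.200000=0.0071; V=0.080000+0.035556+0.007111=0.1227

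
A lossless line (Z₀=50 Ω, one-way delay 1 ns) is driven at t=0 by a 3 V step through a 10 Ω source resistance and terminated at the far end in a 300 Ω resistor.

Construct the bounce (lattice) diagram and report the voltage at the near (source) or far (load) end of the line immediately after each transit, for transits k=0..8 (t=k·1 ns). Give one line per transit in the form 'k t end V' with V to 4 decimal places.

0 0 source 2.5000
1 1 load 4.2857
2 2 source 3.0952
3 3 load 2.2449
4 4 source 2.8118
5 5 load 3.2167
6 6 source 2.9468
7 7 load 2.7539
8 8 source 2.8825

Γ_L=0.714286, Γ_S=-0.666667; launch V₁=3·50/60=2.500000
k=0 src: V=2.5000
k=1 load: inc=2.500000, refl=2.500000·0.714286=1.7857; V=0.000000+2.500000+1.785714=4.2857
k=2 src: inc=1.785714, refl=1.785714·-0.666667=-1.1905; V=2.500000+1.785714+-1.190476=3.0952
k=3 load: inc=-1.190476, refl=-1.190476·0.714286=-0.8503; V=4.285714+-1.190476+-0.850340=2.2449
k=4 src: inc=-0.850340, refl=-0.850340·-0.666667=0.5669; V=3.095238+-0.850340+0.566893=2.8118
k=5 load: inc=0.566893, refl=0.566893·0.714286=0.4049; V=2.244898+0.566893+0.404924=3.2167
k=6 src: inc=0.404924, refl=0.404924·-0.666667=-0.2699; V=2.811791+0.404924+-0.269949=2.9468
k=7 load: inc=-0.269949, refl=-0.269949·0.714286=-0.1928; V=3.216715+-0.269949+-0.192821=2.7539
k=8 src: inc=-0.192821, refl=-0.192821·-0.666667=0.1285; V=2.946766+-0.192821+0.128547=2.8825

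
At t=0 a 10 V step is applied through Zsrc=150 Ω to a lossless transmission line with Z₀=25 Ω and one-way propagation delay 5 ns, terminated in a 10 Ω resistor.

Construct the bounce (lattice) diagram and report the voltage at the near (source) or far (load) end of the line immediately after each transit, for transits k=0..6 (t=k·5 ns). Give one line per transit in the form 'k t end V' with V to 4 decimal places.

0 0 source 1.4286
1 5 load 0.8163
2 10 source 0.3790
3 15 load 0.5664
4 20 source 0.7003
5 25 load 0.6429
6 30 source 0.6019

Γ_L=-0.428571, Γ_S=0.714286; launch V₁=10·25/175=1.428571
k=0 src: V=1.4286
k=1 load: inc=1.428571, refl=1.428571·-0.428571=-0.6122; V=0.000000+1.428571+-0.612245=0.8163
k=2 src: inc=-0.612245, refl=-0.612245·0.714286=-0.4373; V=1.428571+-0.612245+-0.437318=0.3790
k=3 load: inc=-0.437318, refl=-0.437318·-0.428571=0.1874; V=0.816327+-0.437318+0.187422=0.5664
k=4 src: inc=0.187422, refl=0.187422·0.714286=0.1339; V=0.379009+0.187422+0.133873=0.7003
k=5 load: inc=0.133873, refl=0.133873·-0.428571=-0.0574; V=0.566431+0.133873+-0.057374=0.6429
k=6 src: inc=-0.057374, refl=-0.057374·0.714286=-0.0410; V=0.700303+-0.057374+-0.040981=0.6019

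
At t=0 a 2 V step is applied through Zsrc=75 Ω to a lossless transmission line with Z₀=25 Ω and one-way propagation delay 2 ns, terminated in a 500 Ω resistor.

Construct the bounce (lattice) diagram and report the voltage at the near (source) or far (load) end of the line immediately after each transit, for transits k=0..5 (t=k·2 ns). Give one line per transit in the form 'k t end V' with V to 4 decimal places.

0 0 source 0.5000
1 2 load 0.9524
2 4 source 1.1786
3 6 load 1.3832
4 8 source 1.4855
5 10 load 1.5781

Γ_L=0.904762, Γ_S=0.500000; launch V₁=2·25/100=0.500000
k=0 src: V=0.5000
k=1 load: inc=0.500000, refl=0.500000·0.904762=0.4524; V=0.000000+0.500000+0.452381=0.9524
k=2 src: inc=0.452381, refl=0.452381·0.500000=0.2262; V=0.500000+0.452381+0.226190=1.1786
k=3 load: inc=0.226190, refl=0.226190·0.904762=0.2046; V=0.952381+0.226190+0.204649=1.3832
k=4 src: inc=0.204649, refl=0.204649·0.500000=0.1023; V=1.178571+0.204649+0.102324=1.4855
k=5 load: inc=0.102324, refl=0.102324·0.904762=0.0926; V=1.383220+0.102324+0.092579=1.5781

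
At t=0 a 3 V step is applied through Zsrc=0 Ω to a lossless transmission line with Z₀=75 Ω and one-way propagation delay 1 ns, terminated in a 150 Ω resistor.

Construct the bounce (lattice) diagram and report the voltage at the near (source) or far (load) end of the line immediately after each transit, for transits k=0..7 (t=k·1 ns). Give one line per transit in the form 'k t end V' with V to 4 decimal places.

0 0 source 3.0000
1 1 load 4.0000
2 2 source 3.0000
3 3 load 2.6667
4 4 source 3.0000
5 5 load 3.1111
6 6 source 3.0000
7 7 load 2.9630

Γ_L=0.333333, Γ_S=-1.000000; launch V₁=3·75/75=3.000000
k=0 src: V=3.0000
k=1 load: inc=3.000000, refl=3.000000·0.333333=1.0000; V=0.000000+3.000000+1.000000=4.0000
k=2 src: inc=1.000000, refl=1.000000·-1.000000=-1.0000; V=3.000000+1.000000+-1.000000=3.0000
k=3 load: inc=-1.000000, refl=-1.000000·0.333333=-0.3333; V=4.000000+-1.000000+-0.333333=2.6667
k=4 src: inc=-0.333333, refl=-0.333333·-1.000000=0.3333; V=3.000000+-0.333333+0.333333=3.0000
k=5 load: inc=0.333333, refl=0.333333·0.333333=0.1111; V=2.666667+0.333333+0.111111=3.1111
k=6 src: inc=0.111111, refl=0.111111·-1.000000=-0.1111; V=3.000000+0.111111+-0.111111=3.0000
k=7 load: inc=-0.111111, refl=-0.111111·0.333333=-0.0370; V=3.111111+-0.111111+-0.037037=2.9630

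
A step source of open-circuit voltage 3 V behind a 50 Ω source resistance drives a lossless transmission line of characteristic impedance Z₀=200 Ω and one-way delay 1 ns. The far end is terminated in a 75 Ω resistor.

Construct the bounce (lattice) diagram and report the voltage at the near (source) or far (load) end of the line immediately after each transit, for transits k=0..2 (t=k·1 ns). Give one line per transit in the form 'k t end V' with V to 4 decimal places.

0 0 source 2.4000
1 1 load 1.3091
2 2 source 1.9636

Γ_L=-0.454545, Γ_S=-0.600000; launch V₁=3·200/250=2.400000
k=0 src: V=2.4000
k=1 load: inc=2.400000, refl=2.400000·-0.454545=-1.0909; V=0.000000+2.400000+-1.090909=1.3091
k=2 src: inc=-1.090909, refl=-1.090909·-0.600000=0.6545; V=2.400000+-1.090909+0.654545=1.9636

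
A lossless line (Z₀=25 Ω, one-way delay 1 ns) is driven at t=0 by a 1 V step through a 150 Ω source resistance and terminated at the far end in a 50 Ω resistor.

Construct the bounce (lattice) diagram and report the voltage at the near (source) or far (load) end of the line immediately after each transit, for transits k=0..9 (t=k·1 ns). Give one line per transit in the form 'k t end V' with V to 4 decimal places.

0 0 source 0.1429
1 1 load 0.1905
2 2 source 0.2245
3 3 load 0.2358
4 4 source 0.2439
5 5 load 0.2466
6 6 source 0.2486
7 7 load 0.2492
8 8 source 0.2497
9 9 load 0.2498

Γ_L=0.333333, Γ_S=0.714286; launch V₁=1·25/175=0.142857
k=0 src: V=0.1429
k=1 load: inc=0.142857, refl=0.142857·0.333333=0.0476; V=0.000000+0.142857+0.047619=0.1905
k=2 src: inc=0.047619, refl=0.047619·0.714286=0.0340; V=0.142857+0.047619+0.034014=0.2245
k=3 load: inc=0.034014, refl=0.034014·0.333333=0.0113; V=0.190476+0.034014+0.011338=0.2358
k=4 src: inc=0.011338, refl=0.011338·0.714286=0.0081; V=0.224490+0.011338+0.008098=0.2439
k=5 load: inc=0.008098, refl=0.008098·0.333333=0.0027; V=0.235828+0.008098+0.002699=0.2466
k=6 src: inc=0.002699, refl=0.002699·0.714286=0.0019; V=0.243926+0.002699+0.001928=0.2486
k=7 load: inc=0.001928, refl=0.001928·0.333333=0.0006; V=0.246626+0.001928+0.000643=0.2492
k=8 src: inc=0.000643, refl=0.000643·0.714286=0.0005; V=0.248554+0.000643+0.000459=0.2497
k=9 load: inc=0.000459, refl=0.000459·0.333333=0.0002; V=0.249197+0.000459+0.000153=0.2498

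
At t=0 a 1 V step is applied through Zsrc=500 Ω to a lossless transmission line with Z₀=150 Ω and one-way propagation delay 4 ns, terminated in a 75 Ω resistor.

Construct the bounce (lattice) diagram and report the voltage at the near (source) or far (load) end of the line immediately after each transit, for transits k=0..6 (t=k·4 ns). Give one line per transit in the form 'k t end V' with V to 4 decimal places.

Γ_L=-0.333333, Γ_S=0.538462; launch V₁=1·150/650=0.230769
k=0 src: V=0.2308
k=1 load: inc=0.230769, refl=0.230769·-0.333333=-0.0769; V=0.000000+0.230769+-0.076923=0.1538
k=2 src: inc=-0.076923, refl=-0.076923·0.538462=-0.0414; V=0.230769+-0.076923+-0.041420=0.1124
k=3 load: inc=-0.041420, refl=-0.041420·-0.333333=0.0138; V=0.153846+-0.041420+0.013807=0.1262
k=4 src: inc=0.013807, refl=0.013807·0.538462=0.0074; V=0.112426+0.013807+0.007434=0.1337
k=5 load: inc=0.007434, refl=0.007434·-0.333333=-0.0025; V=0.126233+0.007434+-0.002478=0.1312
k=6 src: inc=-0.002478, refl=-0.002478·0.538462=-0.0013; V=0.133667+-0.002478+-0.001334=0.1299

0 0 source 0.2308
1 4 load 0.1538
2 8 source 0.1124
3 12 load 0.1262
4 16 source 0.1337
5 20 load 0.1312
6 24 source 0.1299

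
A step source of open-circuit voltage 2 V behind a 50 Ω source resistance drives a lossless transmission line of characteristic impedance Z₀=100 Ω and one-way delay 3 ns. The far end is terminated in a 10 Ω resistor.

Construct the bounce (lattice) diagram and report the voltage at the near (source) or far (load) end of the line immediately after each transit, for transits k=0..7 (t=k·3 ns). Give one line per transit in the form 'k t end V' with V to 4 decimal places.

Γ_L=-0.818182, Γ_S=-0.333333; launch V₁=2·100/150=1.333333
k=0 src: V=1.3333
k=1 load: inc=1.333333, refl=1.333333·-0.818182=-1.0909; V=0.000000+1.333333+-1.090909=0.2424
k=2 src: inc=-1.090909, refl=-1.090909·-0.333333=0.3636; V=1.333333+-1.090909+0.363636=0.6061
k=3 load: inc=0.363636, refl=0.363636·-0.818182=-0.2975; V=0.242424+0.363636+-0.297521=0.3085
k=4 src: inc=-0.297521, refl=-0.297521·-0.333333=0.0992; V=0.606061+-0.297521+0.099174=0.4077
k=5 load: inc=0.099174, refl=0.099174·-0.818182=-0.0811; V=0.308540+0.099174+-0.081142=0.3266
k=6 src: inc=-0.081142, refl=-0.081142·-0.333333=0.0270; V=0.407713+-0.081142+0.027047=0.3536
k=7 load: inc=0.027047, refl=0.027047·-0.818182=-0.0221; V=0.326572+0.027047+-0.022130=0.3315

0 0 source 1.3333
1 3 load 0.2424
2 6 source 0.6061
3 9 load 0.3085
4 12 source 0.4077
5 15 load 0.3266
6 18 source 0.3536
7 21 load 0.3315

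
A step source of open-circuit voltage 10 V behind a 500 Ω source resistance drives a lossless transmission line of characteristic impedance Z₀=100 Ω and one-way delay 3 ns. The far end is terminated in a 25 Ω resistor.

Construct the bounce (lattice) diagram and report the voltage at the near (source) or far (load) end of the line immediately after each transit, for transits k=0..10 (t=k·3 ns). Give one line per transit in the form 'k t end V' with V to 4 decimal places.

0 0 source 1.6667
1 3 load 0.6667
2 6 source 0.0000
3 9 load 0.4000
4 12 source 0.6667
5 15 load 0.5067
6 18 source 0.4000
7 21 load 0.4640
8 24 source 0.5067
9 27 load 0.4811
10 30 source 0.4640

Γ_L=-0.600000, Γ_S=0.666667; launch V₁=10·100/600=1.666667
k=0 src: V=1.6667
k=1 load: inc=1.666667, refl=1.666667·-0.600000=-1.0000; V=0.000000+1.666667+-1.000000=0.6667
k=2 src: inc=-1.000000, refl=-1.000000·0.666667=-0.6667; V=1.666667+-1.000000+-0.666667=0.0000
k=3 load: inc=-0.666667, refl=-0.666667·-0.600000=0.4000; V=0.666667+-0.666667+0.400000=0.4000
k=4 src: inc=0.400000, refl=0.400000·0.666667=0.2667; V=0.000000+0.400000+0.266667=0.6667
k=5 load: inc=0.266667, refl=0.266667·-0.600000=-0.1600; V=0.400000+0.266667+-0.160000=0.5067
k=6 src: inc=-0.160000, refl=-0.160000·0.666667=-0.1067; V=0.666667+-0.160000+-0.106667=0.4000
k=7 load: inc=-0.106667, refl=-0.106667·-0.600000=0.0640; V=0.506667+-0.106667+0.064000=0.4640
k=8 src: inc=0.064000, refl=0.064000·0.666667=0.0427; V=0.400000+0.064000+0.042667=0.5067
k=9 load: inc=0.042667, refl=0.042667·-0.600000=-0.0256; V=0.464000+0.042667+-0.025600=0.4811
k=10 src: inc=-0.025600, refl=-0.025600·0.666667=-0.0171; V=0.506667+-0.025600+-0.017067=0.4640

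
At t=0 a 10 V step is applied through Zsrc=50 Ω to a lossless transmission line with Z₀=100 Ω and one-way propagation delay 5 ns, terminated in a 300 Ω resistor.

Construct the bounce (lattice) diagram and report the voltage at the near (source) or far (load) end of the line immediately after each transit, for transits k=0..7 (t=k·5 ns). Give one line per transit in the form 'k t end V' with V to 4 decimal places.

Γ_L=0.500000, Γ_S=-0.333333; launch V₁=10·100/150=6.666667
k=0 src: V=6.6667
k=1 load: inc=6.666667, refl=6.666667·0.500000=3.3333; V=0.000000+6.666667+3.333333=10.0000
k=2 src: inc=3.333333, refl=3.333333·-0.333333=-1.1111; V=6.666667+3.333333+-1.111111=8.8889
k=3 load: inc=-1.111111, refl=-1.111111·0.500000=-0.5556; V=10.000000+-1.111111+-0.555556=8.3333
k=4 src: inc=-0.555556, refl=-0.555556·-0.333333=0.1852; V=8.888889+-0.555556+0.185185=8.5185
k=5 load: inc=0.185185, refl=0.185185·0.500000=0.0926; V=8.333333+0.185185+0.092593=8.6111
k=6 src: inc=0.092593, refl=0.092593·-0.333333=-0.0309; V=8.518519+0.092593+-0.030864=8.5802
k=7 load: inc=-0.030864, refl=-0.030864·0.500000=-0.0154; V=8.611111+-0.030864+-0.015432=8.5648

0 0 source 6.6667
1 5 load 10.0000
2 10 source 8.8889
3 15 load 8.3333
4 20 source 8.5185
5 25 load 8.6111
6 30 source 8.5802
7 35 load 8.5648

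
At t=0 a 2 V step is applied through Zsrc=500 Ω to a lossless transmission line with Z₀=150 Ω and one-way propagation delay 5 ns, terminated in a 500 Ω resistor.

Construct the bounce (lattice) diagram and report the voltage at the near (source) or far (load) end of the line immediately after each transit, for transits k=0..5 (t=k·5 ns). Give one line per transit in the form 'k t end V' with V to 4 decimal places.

Γ_L=0.538462, Γ_S=0.538462; launch V₁=2·150/650=0.461538
k=0 src: V=0.4615
k=1 load: inc=0.461538, refl=0.461538·0.538462=0.2485; V=0.000000+0.461538+0.248521=0.7101
k=2 src: inc=0.248521, refl=0.248521·0.538462=0.1338; V=0.461538+0.248521+0.133819=0.8439
k=3 load: inc=0.133819, refl=0.133819·0.538462=0.0721; V=0.710059+0.133819+0.072056=0.9159
k=4 src: inc=0.072056, refl=0.072056·0.538462=0.0388; V=0.843878+0.072056+0.038800=0.9547
k=5 load: inc=0.038800, refl=0.038800·0.538462=0.0209; V=0.915934+0.038800+0.020892=0.9756

0 0 source 0.4615
1 5 load 0.7101
2 10 source 0.8439
3 15 load 0.9159
4 20 source 0.9547
5 25 load 0.9756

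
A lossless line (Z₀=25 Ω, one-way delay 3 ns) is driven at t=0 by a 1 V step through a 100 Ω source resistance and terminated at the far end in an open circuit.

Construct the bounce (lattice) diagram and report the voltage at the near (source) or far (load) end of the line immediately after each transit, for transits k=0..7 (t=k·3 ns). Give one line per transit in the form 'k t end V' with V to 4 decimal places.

Γ_L=1.000000, Γ_S=0.600000; launch V₁=1·25/125=0.200000
k=0 src: V=0.2000
k=1 load: inc=0.200000, refl=0.200000·1.000000=0.2000; V=0.000000+0.200000+0.200000=0.4000
k=2 src: inc=0.200000, refl=0.200000·0.600000=0.1200; V=0.200000+0.200000+0.120000=0.5200
k=3 load: inc=0.120000, refl=0.120000·1.000000=0.1200; V=0.400000+0.120000+0.120000=0.6400
k=4 src: inc=0.120000, refl=0.120000·0.600000=0.0720; V=0.520000+0.120000+0.072000=0.7120
k=5 load: inc=0.072000, refl=0.072000·1.000000=0.0720; V=0.640000+0.072000+0.072000=0.7840
k=6 src: inc=0.072000, refl=0.072000·0.600000=0.0432; V=0.712000+0.072000+0.043200=0.8272
k=7 load: inc=0.043200, refl=0.043200·1.000000=0.0432; V=0.784000+0.043200+0.043200=0.8704

0 0 source 0.2000
1 3 load 0.4000
2 6 source 0.5200
3 9 load 0.6400
4 12 source 0.7120
5 15 load 0.7840
6 18 source 0.8272
7 21 load 0.8704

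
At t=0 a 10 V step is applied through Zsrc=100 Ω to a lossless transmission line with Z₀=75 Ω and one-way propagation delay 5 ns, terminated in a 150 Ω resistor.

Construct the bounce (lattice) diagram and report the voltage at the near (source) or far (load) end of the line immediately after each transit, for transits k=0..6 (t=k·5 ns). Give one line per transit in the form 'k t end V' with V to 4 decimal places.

0 0 source 4.2857
1 5 load 5.7143
2 10 source 5.9184
3 15 load 5.9864
4 20 source 5.9961
5 25 load 5.9994
6 30 source 5.9998

Γ_L=0.333333, Γ_S=0.142857; launch V₁=10·75/175=4.285714
k=0 src: V=4.2857
k=1 load: inc=4.285714, refl=4.285714·0.333333=1.4286; V=0.000000+4.285714+1.428571=5.7143
k=2 src: inc=1.428571, refl=1.428571·0.142857=0.2041; V=4.285714+1.428571+0.204082=5.9184
k=3 load: inc=0.204082, refl=0.204082·0.333333=0.0680; V=5.714286+0.204082+0.068027=5.9864
k=4 src: inc=0.068027, refl=0.068027·0.142857=0.0097; V=5.918367+0.068027+0.009718=5.9961
k=5 load: inc=0.009718, refl=0.009718·0.333333=0.0032; V=5.986395+0.009718+0.003239=5.9994
k=6 src: inc=0.003239, refl=0.003239·0.142857=0.0005; V=5.996113+0.003239+0.000463=5.9998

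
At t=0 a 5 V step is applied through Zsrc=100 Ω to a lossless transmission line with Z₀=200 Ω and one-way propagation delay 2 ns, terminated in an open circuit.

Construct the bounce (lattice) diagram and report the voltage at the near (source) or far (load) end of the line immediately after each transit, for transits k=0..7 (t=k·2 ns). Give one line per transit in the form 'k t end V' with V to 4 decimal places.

0 0 source 3.3333
1 2 load 6.6667
2 4 source 5.5556
3 6 load 4.4444
4 8 source 4.8148
5 10 load 5.1852
6 12 source 5.0617
7 14 load 4.9383

Γ_L=1.000000, Γ_S=-0.333333; launch V₁=5·200/300=3.333333
k=0 src: V=3.3333
k=1 load: inc=3.333333, refl=3.333333·1.000000=3.3333; V=0.000000+3.333333+3.333333=6.6667
k=2 src: inc=3.333333, refl=3.333333·-0.333333=-1.1111; V=3.333333+3.333333+-1.111111=5.5556
k=3 load: inc=-1.111111, refl=-1.111111·1.000000=-1.1111; V=6.666667+-1.111111+-1.111111=4.4444
k=4 src: inc=-1.111111, refl=-1.111111·-0.333333=0.3704; V=5.555556+-1.111111+0.370370=4.8148
k=5 load: inc=0.370370, refl=0.370370·1.000000=0.3704; V=4.444444+0.370370+0.370370=5.1852
k=6 src: inc=0.370370, refl=0.370370·-0.333333=-0.1235; V=4.814815+0.370370+-0.123457=5.0617
k=7 load: inc=-0.123457, refl=-0.123457·1.000000=-0.1235; V=5.185185+-0.123457+-0.123457=4.9383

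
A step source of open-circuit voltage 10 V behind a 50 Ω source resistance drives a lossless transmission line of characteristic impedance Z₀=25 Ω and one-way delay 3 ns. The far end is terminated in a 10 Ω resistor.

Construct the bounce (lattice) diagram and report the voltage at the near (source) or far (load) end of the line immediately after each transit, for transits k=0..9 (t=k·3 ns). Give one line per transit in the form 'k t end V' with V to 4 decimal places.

0 0 source 3.3333
1 3 load 1.9048
2 6 source 1.4286
3 9 load 1.6327
4 12 source 1.7007
5 15 load 1.6715
6 18 source 1.6618
7 21 load 1.6660
8 24 source 1.6674
9 27 load 1.6668

Γ_L=-0.428571, Γ_S=0.333333; launch V₁=10·25/75=3.333333
k=0 src: V=3.3333
k=1 load: inc=3.333333, refl=3.333333·-0.428571=-1.4286; V=0.000000+3.333333+-1.428571=1.9048
k=2 src: inc=-1.428571, refl=-1.428571·0.333333=-0.4762; V=3.333333+-1.428571+-0.476190=1.4286
k=3 load: inc=-0.476190, refl=-0.476190·-0.428571=0.2041; V=1.904762+-0.476190+0.204082=1.6327
k=4 src: inc=0.204082, refl=0.204082·0.333333=0.0680; V=1.428571+0.204082+0.068027=1.7007
k=5 load: inc=0.068027, refl=0.068027·-0.428571=-0.0292; V=1.632653+0.068027+-0.029155=1.6715
k=6 src: inc=-0.029155, refl=-0.029155·0.333333=-0.0097; V=1.700680+-0.029155+-0.009718=1.6618
k=7 load: inc=-0.009718, refl=-0.009718·-0.428571=0.0042; V=1.671526+-0.009718+0.004165=1.6660
k=8 src: inc=0.004165, refl=0.004165·0.333333=0.0014; V=1.661808+0.004165+0.001388=1.6674
k=9 load: inc=0.001388, refl=0.001388·-0.428571=-0.0006; V=1.665973+0.001388+-0.000595=1.6668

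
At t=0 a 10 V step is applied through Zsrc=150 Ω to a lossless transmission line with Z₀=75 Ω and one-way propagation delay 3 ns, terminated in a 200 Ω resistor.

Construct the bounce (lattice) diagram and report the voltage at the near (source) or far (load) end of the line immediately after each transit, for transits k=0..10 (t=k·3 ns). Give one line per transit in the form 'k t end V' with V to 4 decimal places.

0 0 source 3.3333
1 3 load 4.8485
2 6 source 5.3535
3 9 load 5.5831
4 12 source 5.6596
5 15 load 5.6944
6 18 source 5.7060
7 21 load 5.7113
8 24 source 5.7130
9 27 load 5.7138
10 30 source 5.7141

Γ_L=0.454545, Γ_S=0.333333; launch V₁=10·75/225=3.333333
k=0 src: V=3.3333
k=1 load: inc=3.333333, refl=3.333333·0.454545=1.5152; V=0.000000+3.333333+1.515152=4.8485
k=2 src: inc=1.515152, refl=1.515152·0.333333=0.5051; V=3.333333+1.515152+0.505051=5.3535
k=3 load: inc=0.505051, refl=0.505051·0.454545=0.2296; V=4.848485+0.505051+0.229568=5.5831
k=4 src: inc=0.229568, refl=0.229568·0.333333=0.0765; V=5.353535+0.229568+0.076523=5.6596
k=5 load: inc=0.076523, refl=0.076523·0.454545=0.0348; V=5.583104+0.076523+0.034783=5.6944
k=6 src: inc=0.034783, refl=0.034783·0.333333=0.0116; V=5.659627+0.034783+0.011594=5.7060
k=7 load: inc=0.011594, refl=0.011594·0.454545=0.0053; V=5.694410+0.011594+0.005270=5.7113
k=8 src: inc=0.005270, refl=0.005270·0.333333=0.0018; V=5.706004+0.005270+0.001757=5.7130
k=9 load: inc=0.001757, refl=0.001757·0.454545=0.0008; V=5.711274+0.001757+0.000799=5.7138
k=10 src: inc=0.000799, refl=0.000799·0.333333=0.0003; V=5.713031+0.000799+0.000266=5.7141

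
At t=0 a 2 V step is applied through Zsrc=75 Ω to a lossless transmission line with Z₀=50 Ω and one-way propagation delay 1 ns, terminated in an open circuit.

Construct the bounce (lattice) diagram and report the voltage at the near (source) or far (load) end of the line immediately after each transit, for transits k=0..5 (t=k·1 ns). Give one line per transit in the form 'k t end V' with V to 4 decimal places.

Γ_L=1.000000, Γ_S=0.200000; launch V₁=2·50/125=0.800000
k=0 src: V=0.8000
k=1 load: inc=0.800000, refl=0.800000·1.000000=0.8000; V=0.000000+0.800000+0.800000=1.6000
k=2 src: inc=0.800000, refl=0.800000·0.200000=0.1600; V=0.800000+0.800000+0.160000=1.7600
k=3 load: inc=0.160000, refl=0.160000·1.000000=0.1600; V=1.600000+0.160000+0.160000=1.9200
k=4 src: inc=0.160000, refl=0.160000·0.200000=0.0320; V=1.760000+0.160000+0.032000=1.9520
k=5 load: inc=0.032000, refl=0.032000·1.000000=0.0320; V=1.920000+0.032000+0.032000=1.9840

0 0 source 0.8000
1 1 load 1.6000
2 2 source 1.7600
3 3 load 1.9200
4 4 source 1.9520
5 5 load 1.9840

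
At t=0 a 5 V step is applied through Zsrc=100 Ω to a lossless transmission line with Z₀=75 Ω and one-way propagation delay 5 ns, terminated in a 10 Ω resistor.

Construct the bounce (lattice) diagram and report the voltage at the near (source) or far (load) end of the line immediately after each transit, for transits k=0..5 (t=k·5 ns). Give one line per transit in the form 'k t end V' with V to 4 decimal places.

Γ_L=-0.764706, Γ_S=0.142857; launch V₁=5·75/175=2.142857
k=0 src: V=2.1429
k=1 load: inc=2.142857, refl=2.142857·-0.764706=-1.6387; V=0.000000+2.142857+-1.638655=0.5042
k=2 src: inc=-1.638655, refl=-1.638655·0.142857=-0.2341; V=2.142857+-1.638655+-0.234094=0.2701
k=3 load: inc=-0.234094, refl=-0.234094·-0.764706=0.1790; V=0.504202+-0.234094+0.179013=0.4491
k=4 src: inc=0.179013, refl=0.179013·0.142857=0.0256; V=0.270108+0.179013+0.025573=0.4747
k=5 load: inc=0.025573, refl=0.025573·-0.764706=-0.0196; V=0.449121+0.025573+-0.019556=0.4551

0 0 source 2.1429
1 5 load 0.5042
2 10 source 0.2701
3 15 load 0.4491
4 20 source 0.4747
5 25 load 0.4551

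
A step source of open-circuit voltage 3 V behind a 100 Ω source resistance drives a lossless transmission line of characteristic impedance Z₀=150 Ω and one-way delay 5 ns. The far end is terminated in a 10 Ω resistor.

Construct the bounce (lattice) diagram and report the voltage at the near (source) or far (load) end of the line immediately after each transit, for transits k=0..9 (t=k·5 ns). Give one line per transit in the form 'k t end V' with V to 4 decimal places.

Γ_L=-0.875000, Γ_S=-0.200000; launch V₁=3·150/250=1.800000
k=0 src: V=1.8000
k=1 load: inc=1.800000, refl=1.800000·-0.875000=-1.5750; V=0.000000+1.800000+-1.575000=0.2250
k=2 src: inc=-1.575000, refl=-1.575000·-0.200000=0.3150; V=1.800000+-1.575000+0.315000=0.5400
k=3 load: inc=0.315000, refl=0.315000·-0.875000=-0.2756; V=0.225000+0.315000+-0.275625=0.2644
k=4 src: inc=-0.275625, refl=-0.275625·-0.200000=0.0551; V=0.540000+-0.275625+0.055125=0.3195
k=5 load: inc=0.055125, refl=0.055125·-0.875000=-0.0482; V=0.264375+0.055125+-0.048234=0.2713
k=6 src: inc=-0.048234, refl=-0.048234·-0.200000=0.0096; V=0.319500+-0.048234+0.009647=0.2809
k=7 load: inc=0.009647, refl=0.009647·-0.875000=-0.0084; V=0.271266+0.009647+-0.008441=0.2725
k=8 src: inc=-0.008441, refl=-0.008441·-0.200000=0.0017; V=0.280913+-0.008441+0.001688=0.2742
k=9 load: inc=0.001688, refl=0.001688·-0.875000=-0.0015; V=0.272471+0.001688+-0.001477=0.2727

0 0 source 1.8000
1 5 load 0.2250
2 10 source 0.5400
3 15 load 0.2644
4 20 source 0.3195
5 25 load 0.2713
6 30 source 0.2809
7 35 load 0.2725
8 40 source 0.2742
9 45 load 0.2727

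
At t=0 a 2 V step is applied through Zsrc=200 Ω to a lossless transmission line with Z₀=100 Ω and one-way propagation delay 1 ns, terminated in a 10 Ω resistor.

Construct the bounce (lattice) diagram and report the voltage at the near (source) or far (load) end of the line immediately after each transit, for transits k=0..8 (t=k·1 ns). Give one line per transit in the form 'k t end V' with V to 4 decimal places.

0 0 source 0.6667
1 1 load 0.1212
2 2 source -0.0606
3 3 load 0.0882
4 4 source 0.1377
5 5 load 0.0972
6 6 source 0.0836
7 7 load 0.0947
8 8 source 0.0984

Γ_L=-0.818182, Γ_S=0.333333; launch V₁=2·100/300=0.666667
k=0 src: V=0.6667
k=1 load: inc=0.666667, refl=0.666667·-0.818182=-0.5455; V=0.000000+0.666667+-0.545455=0.1212
k=2 src: inc=-0.545455, refl=-0.545455·0.333333=-0.1818; V=0.666667+-0.545455+-0.181818=-0.0606
k=3 load: inc=-0.181818, refl=-0.181818·-0.818182=0.1488; V=0.121212+-0.181818+0.148760=0.0882
k=4 src: inc=0.148760, refl=0.148760·0.333333=0.0496; V=-0.060606+0.148760+0.049587=0.1377
k=5 load: inc=0.049587, refl=0.049587·-0.818182=-0.0406; V=0.088154+0.049587+-0.040571=0.0972
k=6 src: inc=-0.040571, refl=-0.040571·0.333333=-0.0135; V=0.137741+-0.040571+-0.013524=0.0836
k=7 load: inc=-0.013524, refl=-0.013524·-0.818182=0.0111; V=0.097170+-0.013524+0.011065=0.0947
k=8 src: inc=0.011065, refl=0.011065·0.333333=0.0037; V=0.083646+0.011065+0.003688=0.0984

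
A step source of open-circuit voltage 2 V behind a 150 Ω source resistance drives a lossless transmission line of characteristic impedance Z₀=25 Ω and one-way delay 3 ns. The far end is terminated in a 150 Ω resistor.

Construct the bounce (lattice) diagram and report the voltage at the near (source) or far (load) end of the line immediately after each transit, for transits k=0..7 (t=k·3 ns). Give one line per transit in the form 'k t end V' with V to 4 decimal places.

Γ_L=0.714286, Γ_S=0.714286; launch V₁=2·25/175=0.285714
k=0 src: V=0.2857
k=1 load: inc=0.285714, refl=0.285714·0.714286=0.2041; V=0.000000+0.285714+0.204082=0.4898
k=2 src: inc=0.204082, refl=0.204082·0.714286=0.1458; V=0.285714+0.204082+0.145773=0.6356
k=3 load: inc=0.145773, refl=0.145773·0.714286=0.1041; V=0.489796+0.145773+0.104123=0.7397
k=4 src: inc=0.104123, refl=0.104123·0.714286=0.0744; V=0.635569+0.104123+0.074374=0.8141
k=5 load: inc=0.074374, refl=0.074374·0.714286=0.0531; V=0.739692+0.074374+0.053124=0.8672
k=6 src: inc=0.053124, refl=0.053124·0.714286=0.0379; V=0.814066+0.053124+0.037946=0.9051
k=7 load: inc=0.037946, refl=0.037946·0.714286=0.0271; V=0.867190+0.037946+0.027104=0.9322

0 0 source 0.2857
1 3 load 0.4898
2 6 source 0.6356
3 9 load 0.7397
4 12 source 0.8141
5 15 load 0.8672
6 18 source 0.9051
7 21 load 0.9322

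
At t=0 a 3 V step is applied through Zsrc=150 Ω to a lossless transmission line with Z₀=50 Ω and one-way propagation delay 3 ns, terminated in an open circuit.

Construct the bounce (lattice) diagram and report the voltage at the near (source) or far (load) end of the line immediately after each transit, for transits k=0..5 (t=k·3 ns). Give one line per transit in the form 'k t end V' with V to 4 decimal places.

Γ_L=1.000000, Γ_S=0.500000; launch V₁=3·50/200=0.750000
k=0 src: V=0.7500
k=1 load: inc=0.750000, refl=0.750000·1.000000=0.7500; V=0.000000+0.750000+0.750000=1.5000
k=2 src: inc=0.750000, refl=0.750000·0.500000=0.3750; V=0.750000+0.750000+0.375000=1.8750
k=3 load: inc=0.375000, refl=0.375000·1.000000=0.3750; V=1.500000+0.375000+0.375000=2.2500
k=4 src: inc=0.375000, refl=0.375000·0.500000=0.1875; V=1.875000+0.375000+0.187500=2.4375
k=5 load: inc=0.187500, refl=0.187500·1.000000=0.1875; V=2.250000+0.187500+0.187500=2.6250

0 0 source 0.7500
1 3 load 1.5000
2 6 source 1.8750
3 9 load 2.2500
4 12 source 2.4375
5 15 load 2.6250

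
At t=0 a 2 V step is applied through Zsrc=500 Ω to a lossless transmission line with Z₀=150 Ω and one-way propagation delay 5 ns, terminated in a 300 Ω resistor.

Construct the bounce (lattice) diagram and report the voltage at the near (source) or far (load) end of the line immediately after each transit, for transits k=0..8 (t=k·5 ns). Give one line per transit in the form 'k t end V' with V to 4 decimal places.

Γ_L=0.333333, Γ_S=0.538462; launch V₁=2·150/650=0.461538
k=0 src: V=0.4615
k=1 load: inc=0.461538, refl=0.461538·0.333333=0.1538; V=0.000000+0.461538+0.153846=0.6154
k=2 src: inc=0.153846, refl=0.153846·0.538462=0.0828; V=0.461538+0.153846+0.082840=0.6982
k=3 load: inc=0.082840, refl=0.082840·0.333333=0.0276; V=0.615385+0.082840+0.027613=0.7258
k=4 src: inc=0.027613, refl=0.027613·0.538462=0.0149; V=0.698225+0.027613+0.014869=0.7407
k=5 load: inc=0.014869, refl=0.014869·0.333333=0.0050; V=0.725838+0.014869+0.004956=0.7457
k=6 src: inc=0.004956, refl=0.004956·0.538462=0.0027; V=0.740707+0.004956+0.002669=0.7483
k=7 load: inc=0.002669, refl=0.002669·0.333333=0.0009; V=0.745663+0.002669+0.000890=0.7492
k=8 src: inc=0.000890, refl=0.000890·0.538462=0.0005; V=0.748332+0.000890+0.000479=0.7497

0 0 source 0.4615
1 5 load 0.6154
2 10 source 0.6982
3 15 load 0.7258
4 20 source 0.7407
5 25 load 0.7457
6 30 source 0.7483
7 35 load 0.7492
8 40 source 0.7497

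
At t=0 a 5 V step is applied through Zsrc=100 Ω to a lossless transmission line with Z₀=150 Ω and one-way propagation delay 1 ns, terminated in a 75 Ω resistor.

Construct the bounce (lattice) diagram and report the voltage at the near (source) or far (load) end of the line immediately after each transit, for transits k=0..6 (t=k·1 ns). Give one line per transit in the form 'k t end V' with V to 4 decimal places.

Γ_L=-0.333333, Γ_S=-0.200000; launch V₁=5·150/250=3.000000
k=0 src: V=3.0000
k=1 load: inc=3.000000, refl=3.000000·-0.333333=-1.0000; V=0.000000+3.000000+-1.000000=2.0000
k=2 src: inc=-1.000000, refl=-1.000000·-0.200000=0.2000; V=3.000000+-1.000000+0.200000=2.2000
k=3 load: inc=0.200000, refl=0.200000·-0.333333=-0.0667; V=2.000000+0.200000+-0.066667=2.1333
k=4 src: inc=-0.066667, refl=-0.066667·-0.200000=0.0133; V=2.200000+-0.066667+0.013333=2.1467
k=5 load: inc=0.013333, refl=0.013333·-0.333333=-0.0044; V=2.133333+0.013333+-0.004444=2.1422
k=6 src: inc=-0.004444, refl=-0.004444·-0.200000=0.0009; V=2.146667+-0.004444+0.000889=2.1431

0 0 source 3.0000
1 1 load 2.0000
2 2 source 2.2000
3 3 load 2.1333
4 4 source 2.1467
5 5 load 2.1422
6 6 source 2.1431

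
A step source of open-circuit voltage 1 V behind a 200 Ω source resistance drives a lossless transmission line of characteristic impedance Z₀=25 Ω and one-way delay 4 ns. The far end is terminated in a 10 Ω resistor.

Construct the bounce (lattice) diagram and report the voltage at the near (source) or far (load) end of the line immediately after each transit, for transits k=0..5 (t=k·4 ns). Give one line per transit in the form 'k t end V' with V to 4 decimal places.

Γ_L=-0.428571, Γ_S=0.777778; launch V₁=1·25/225=0.111111
k=0 src: V=0.1111
k=1 load: inc=0.111111, refl=0.111111·-0.428571=-0.0476; V=0.000000+0.111111+-0.047619=0.0635
k=2 src: inc=-0.047619, refl=-0.047619·0.777778=-0.0370; V=0.111111+-0.047619+-0.037037=0.0265
k=3 load: inc=-0.037037, refl=-0.037037·-0.428571=0.0159; V=0.063492+-0.037037+0.015873=0.0423
k=4 src: inc=0.015873, refl=0.015873·0.777778=0.0123; V=0.026455+0.015873+0.012346=0.0547
k=5 load: inc=0.012346, refl=0.012346·-0.428571=-0.0053; V=0.042328+0.012346+-0.005291=0.0494

0 0 source 0.1111
1 4 load 0.0635
2 8 source 0.0265
3 12 load 0.0423
4 16 source 0.0547
5 20 load 0.0494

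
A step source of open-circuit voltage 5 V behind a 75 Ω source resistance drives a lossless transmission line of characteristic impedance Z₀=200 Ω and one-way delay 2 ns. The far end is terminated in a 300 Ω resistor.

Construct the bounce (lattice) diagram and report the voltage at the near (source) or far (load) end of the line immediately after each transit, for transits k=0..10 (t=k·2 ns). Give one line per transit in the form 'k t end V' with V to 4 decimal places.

Γ_L=0.200000, Γ_S=-0.454545; launch V₁=5·200/275=3.636364
k=0 src: V=3.6364
k=1 load: inc=3.636364, refl=3.636364·0.200000=0.7273; V=0.000000+3.636364+0.727273=4.3636
k=2 src: inc=0.727273, refl=0.727273·-0.454545=-0.3306; V=3.636364+0.727273+-0.330579=4.0331
k=3 load: inc=-0.330579, refl=-0.330579·0.200000=-0.0661; V=4.363636+-0.330579+-0.066116=3.9669
k=4 src: inc=-0.066116, refl=-0.066116·-0.454545=0.0301; V=4.033058+-0.066116+0.030053=3.9970
k=5 load: inc=0.030053, refl=0.030053·0.200000=0.0060; V=3.966942+0.030053+0.006011=4.0030
k=6 src: inc=0.006011, refl=0.006011·-0.454545=-0.0027; V=3.996995+0.006011+-0.002732=4.0003
k=7 load: inc=-0.002732, refl=-0.002732·0.200000=-0.0005; V=4.003005+-0.002732+-0.000546=3.9997
k=8 src: inc=-0.000546, refl=-0.000546·-0.454545=0.0002; V=4.000273+-0.000546+0.000248=4.0000
k=9 load: inc=0.000248, refl=0.000248·0.200000=0.0000; V=3.999727+0.000248+0.000050=4.0000
k=10 src: inc=0.000050, refl=0.000050·-0.454545=-0.0000; V=3.999975+0.000050+-0.000023=4.0000

0 0 source 3.6364
1 2 load 4.3636
2 4 source 4.0331
3 6 load 3.9669
4 8 source 3.9970
5 10 load 4.0030
6 12 source 4.0003
7 14 load 3.9997
8 16 source 4.0000
9 18 load 4.0000
10 20 source 4.0000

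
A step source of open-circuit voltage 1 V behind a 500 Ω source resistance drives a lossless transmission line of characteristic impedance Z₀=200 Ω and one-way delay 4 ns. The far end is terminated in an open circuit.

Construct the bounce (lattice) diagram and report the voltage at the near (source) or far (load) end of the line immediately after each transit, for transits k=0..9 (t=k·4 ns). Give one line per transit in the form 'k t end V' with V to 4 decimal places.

Γ_L=1.000000, Γ_S=0.428571; launch V₁=1·200/700=0.285714
k=0 src: V=0.2857
k=1 load: inc=0.285714, refl=0.285714·1.000000=0.2857; V=0.000000+0.285714+0.285714=0.5714
k=2 src: inc=0.285714, refl=0.285714·0.428571=0.1224; V=0.285714+0.285714+0.122449=0.6939
k=3 load: inc=0.122449, refl=0.122449·1.000000=0.1224; V=0.571429+0.122449+0.122449=0.8163
k=4 src: inc=0.122449, refl=0.122449·0.428571=0.0525; V=0.693878+0.122449+0.052478=0.8688
k=5 load: inc=0.052478, refl=0.052478·1.000000=0.0525; V=0.816327+0.052478+0.052478=0.9213
k=6 src: inc=0.052478, refl=0.052478·0.428571=0.0225; V=0.868805+0.052478+0.022491=0.9438
k=7 load: inc=0.022491, refl=0.022491·1.000000=0.0225; V=0.921283+0.022491+0.022491=0.9663
k=8 src: inc=0.022491, refl=0.022491·0.428571=0.0096; V=0.943773+0.022491+0.009639=0.9759
k=9 load: inc=0.009639, refl=0.009639·1.000000=0.0096; V=0.966264+0.009639+0.009639=0.9855

0 0 source 0.2857
1 4 load 0.5714
2 8 source 0.6939
3 12 load 0.8163
4 16 source 0.8688
5 20 load 0.9213
6 24 source 0.9438
7 28 load 0.9663
8 32 source 0.9759
9 36 load 0.9855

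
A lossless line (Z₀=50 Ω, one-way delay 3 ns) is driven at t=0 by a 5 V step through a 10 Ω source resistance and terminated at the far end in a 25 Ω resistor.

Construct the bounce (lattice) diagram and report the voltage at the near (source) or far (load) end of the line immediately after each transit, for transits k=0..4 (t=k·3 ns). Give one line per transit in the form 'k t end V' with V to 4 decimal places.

0 0 source 4.1667
1 3 load 2.7778
2 6 source 3.7037
3 9 load 3.3951
4 12 source 3.6008

Γ_L=-0.333333, Γ_S=-0.666667; launch V₁=5·50/60=4.166667
k=0 src: V=4.1667
k=1 load: inc=4.166667, refl=4.166667·-0.333333=-1.3889; V=0.000000+4.166667+-1.388889=2.7778
k=2 src: inc=-1.388889, refl=-1.388889·-0.666667=0.9259; V=4.166667+-1.388889+0.925926=3.7037
k=3 load: inc=0.925926, refl=0.925926·-0.333333=-0.3086; V=2.777778+0.925926+-0.308642=3.3951
k=4 src: inc=-0.308642, refl=-0.308642·-0.666667=0.2058; V=3.703704+-0.308642+0.205761=3.6008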